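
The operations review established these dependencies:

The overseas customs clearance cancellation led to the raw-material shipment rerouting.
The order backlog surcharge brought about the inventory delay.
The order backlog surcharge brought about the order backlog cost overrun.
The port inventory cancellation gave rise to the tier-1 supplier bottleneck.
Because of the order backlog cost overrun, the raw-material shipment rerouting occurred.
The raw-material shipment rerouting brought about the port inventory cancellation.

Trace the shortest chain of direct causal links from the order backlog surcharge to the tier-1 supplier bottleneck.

the order backlog surcharge → the order backlog cost overrun
the order backlog cost overrun → the raw-material shipment rerouting
the raw-material shipment rerouting → the port inventory cancellation
the port inventory cancellation → the tier-1 supplier bottleneck
Length: 4 steps.

the order backlog surcharge → the order backlog cost overrun → the raw-material shipment rerouting → the port inventory cancellation → the tier-1 supplier bottleneck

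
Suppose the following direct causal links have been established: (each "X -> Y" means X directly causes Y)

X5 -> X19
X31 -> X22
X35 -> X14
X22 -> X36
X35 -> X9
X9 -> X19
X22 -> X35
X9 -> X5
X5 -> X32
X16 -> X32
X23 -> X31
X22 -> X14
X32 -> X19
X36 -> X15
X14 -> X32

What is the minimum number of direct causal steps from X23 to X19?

5

Shortest chain: X23 → X31 → X22 → X35 → X9 → X19.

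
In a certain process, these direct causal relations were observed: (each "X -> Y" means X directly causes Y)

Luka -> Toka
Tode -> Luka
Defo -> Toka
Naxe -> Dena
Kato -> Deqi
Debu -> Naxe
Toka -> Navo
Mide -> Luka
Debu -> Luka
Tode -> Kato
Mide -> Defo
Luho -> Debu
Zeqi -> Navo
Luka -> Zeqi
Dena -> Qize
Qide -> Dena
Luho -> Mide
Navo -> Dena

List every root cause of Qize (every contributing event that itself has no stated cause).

Luho, Qide, Tode

Tracing upstream from Qize: Qize ← Dena ← Naxe ← Debu ← Luho.
A separate upstream branch: Qize ← Dena ← Qide.
A separate upstream branch: Qize ← Dena ← Navo ← Toka ← Luka ← Tode.
Each of those chain origins has no stated cause.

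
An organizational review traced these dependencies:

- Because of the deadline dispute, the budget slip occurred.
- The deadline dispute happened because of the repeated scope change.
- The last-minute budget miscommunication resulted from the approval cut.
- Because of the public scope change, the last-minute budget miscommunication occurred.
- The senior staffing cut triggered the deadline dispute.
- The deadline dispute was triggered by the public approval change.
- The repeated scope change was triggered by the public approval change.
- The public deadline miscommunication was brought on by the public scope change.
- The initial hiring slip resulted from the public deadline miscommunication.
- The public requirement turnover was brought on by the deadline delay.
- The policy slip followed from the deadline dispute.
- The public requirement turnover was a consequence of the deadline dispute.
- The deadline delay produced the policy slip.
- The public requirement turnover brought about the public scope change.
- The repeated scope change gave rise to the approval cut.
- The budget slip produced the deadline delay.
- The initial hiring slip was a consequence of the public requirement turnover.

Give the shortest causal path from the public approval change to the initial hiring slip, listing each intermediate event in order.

the public approval change → the deadline dispute → the public requirement turnover → the initial hiring slip

the public approval change → the deadline dispute
the deadline dispute → the public requirement turnover
the public requirement turnover → the initial hiring slip
Length: 3 steps.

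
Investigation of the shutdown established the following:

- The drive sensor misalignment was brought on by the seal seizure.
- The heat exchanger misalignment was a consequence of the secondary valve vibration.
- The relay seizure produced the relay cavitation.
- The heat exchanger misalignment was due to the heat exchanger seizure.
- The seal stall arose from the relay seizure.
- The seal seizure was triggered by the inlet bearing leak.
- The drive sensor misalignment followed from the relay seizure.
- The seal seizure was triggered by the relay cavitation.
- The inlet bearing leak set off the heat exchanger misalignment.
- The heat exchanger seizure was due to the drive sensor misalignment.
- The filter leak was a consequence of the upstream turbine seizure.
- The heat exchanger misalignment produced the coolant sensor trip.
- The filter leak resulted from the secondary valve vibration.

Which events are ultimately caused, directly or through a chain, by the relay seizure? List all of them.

the coolant sensor trip, the drive sensor misalignment, the heat exchanger misalignment, the heat exchanger seizure, the relay cavitation, the seal seizure, the seal stall

Direct effects: the relay cavitation, the seal stall, the drive sensor misalignment.
2 steps out: the seal seizure, the heat exchanger seizure.
3 steps out: the heat exchanger misalignment.
4 steps out: the coolant sensor trip.
Not reachable from it: the inlet bearing leak, the secondary valve vibration, the upstream turbine seizure, the filter leak.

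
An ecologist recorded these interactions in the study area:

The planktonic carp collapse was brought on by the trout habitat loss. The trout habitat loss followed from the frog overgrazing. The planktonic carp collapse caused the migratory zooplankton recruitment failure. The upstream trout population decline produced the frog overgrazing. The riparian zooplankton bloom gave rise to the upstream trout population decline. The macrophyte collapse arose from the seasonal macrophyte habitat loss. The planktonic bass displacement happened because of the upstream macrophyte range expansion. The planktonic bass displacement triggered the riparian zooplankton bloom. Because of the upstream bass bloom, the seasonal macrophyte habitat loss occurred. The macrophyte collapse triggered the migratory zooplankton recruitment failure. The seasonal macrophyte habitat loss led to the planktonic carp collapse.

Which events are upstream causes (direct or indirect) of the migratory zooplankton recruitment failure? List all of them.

Immediate causes of the migratory zooplankton recruitment failure: the macrophyte collapse, the planktonic carp collapse.
Further upstream: the upstream macrophyte range expansion, the planktonic bass displacement, the riparian zooplankton bloom, the upstream bass bloom, the upstream trout population decline, the frog overgrazing, the trout habitat loss, the seasonal macrophyte habitat loss.

the frog overgrazing, the macrophyte collapse, the planktonic bass displacement, the planktonic carp collapse, the riparian zooplankton bloom, the seasonal macrophyte habitat loss, the trout habitat loss, the upstream bass bloom, the upstream macrophyte range expansion, the upstream trout population decline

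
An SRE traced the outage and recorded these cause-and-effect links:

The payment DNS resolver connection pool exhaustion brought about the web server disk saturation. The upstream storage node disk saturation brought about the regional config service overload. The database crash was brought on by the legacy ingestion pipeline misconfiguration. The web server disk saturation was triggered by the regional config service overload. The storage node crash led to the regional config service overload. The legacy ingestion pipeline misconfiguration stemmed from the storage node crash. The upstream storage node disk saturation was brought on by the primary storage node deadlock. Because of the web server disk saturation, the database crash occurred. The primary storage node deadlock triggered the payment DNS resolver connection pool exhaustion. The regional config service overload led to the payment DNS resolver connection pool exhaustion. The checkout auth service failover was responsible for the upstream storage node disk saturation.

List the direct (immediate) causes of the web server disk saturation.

Upstream contributors include the primary storage node deadlock, the checkout auth service failover, the upstream storage node disk saturation, the storage node crash, but only the payment DNS resolver connection pool exhaustion, the regional config service overload feed directly into the web server disk saturation.

the payment DNS resolver connection pool exhaustion, the regional config service overload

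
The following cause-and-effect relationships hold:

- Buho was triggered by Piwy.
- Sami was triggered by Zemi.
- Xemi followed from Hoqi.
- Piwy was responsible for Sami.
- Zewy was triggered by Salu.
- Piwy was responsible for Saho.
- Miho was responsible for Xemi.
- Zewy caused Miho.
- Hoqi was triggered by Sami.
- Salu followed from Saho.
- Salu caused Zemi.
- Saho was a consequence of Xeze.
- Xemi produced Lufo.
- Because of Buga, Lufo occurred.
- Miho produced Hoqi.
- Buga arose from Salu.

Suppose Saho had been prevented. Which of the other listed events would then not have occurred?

Downstream of Saho: Salu, Zemi, Zewy, Sami, Buga, Miho, Hoqi, Xemi, Lufo.
Of those, still caused via another path: Sami, Hoqi, Xemi, Lufo.
The remainder have no surviving cause.

Buga, Miho, Salu, Zemi, Zewy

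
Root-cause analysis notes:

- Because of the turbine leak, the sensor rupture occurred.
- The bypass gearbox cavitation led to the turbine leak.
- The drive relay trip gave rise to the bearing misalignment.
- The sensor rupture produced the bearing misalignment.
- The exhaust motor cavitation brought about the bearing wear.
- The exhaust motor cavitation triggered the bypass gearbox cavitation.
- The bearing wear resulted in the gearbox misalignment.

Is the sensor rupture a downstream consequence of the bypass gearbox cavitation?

Yes

There is a causal chain: the bypass gearbox cavitation → the turbine leak → the sensor rupture.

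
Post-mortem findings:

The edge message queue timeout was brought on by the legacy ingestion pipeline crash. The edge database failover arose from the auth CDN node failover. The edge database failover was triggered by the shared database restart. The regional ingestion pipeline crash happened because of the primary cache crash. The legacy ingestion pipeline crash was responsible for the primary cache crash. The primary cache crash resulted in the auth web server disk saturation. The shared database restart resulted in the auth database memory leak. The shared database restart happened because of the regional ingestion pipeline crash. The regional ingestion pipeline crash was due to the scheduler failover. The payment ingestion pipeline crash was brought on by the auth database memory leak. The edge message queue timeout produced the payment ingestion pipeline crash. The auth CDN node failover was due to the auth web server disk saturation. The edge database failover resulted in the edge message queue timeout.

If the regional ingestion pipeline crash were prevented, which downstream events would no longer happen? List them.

the auth database memory leak, the shared database restart

Downstream of the regional ingestion pipeline crash: the shared database restart, the edge database failover, the auth database memory leak, the edge message queue timeout, the payment ingestion pipeline crash.
Of those, still caused via another path: the edge database failover, the edge message queue timeout, the payment ingestion pipeline crash.
The remainder have no surviving cause.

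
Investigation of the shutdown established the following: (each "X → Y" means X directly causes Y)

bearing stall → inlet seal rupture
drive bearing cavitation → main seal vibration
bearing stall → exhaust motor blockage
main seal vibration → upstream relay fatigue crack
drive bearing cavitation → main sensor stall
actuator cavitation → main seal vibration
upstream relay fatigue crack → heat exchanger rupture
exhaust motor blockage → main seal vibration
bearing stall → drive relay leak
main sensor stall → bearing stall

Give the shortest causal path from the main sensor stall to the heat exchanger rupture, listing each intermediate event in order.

the main sensor stall → the bearing stall → the exhaust motor blockage → the main seal vibration → the upstream relay fatigue crack → the heat exchanger rupture

the main sensor stall → the bearing stall
the bearing stall → the exhaust motor blockage
the exhaust motor blockage → the main seal vibration
the main seal vibration → the upstream relay fatigue crack
the upstream relay fatigue crack → the heat exchanger rupture
Length: 5 steps.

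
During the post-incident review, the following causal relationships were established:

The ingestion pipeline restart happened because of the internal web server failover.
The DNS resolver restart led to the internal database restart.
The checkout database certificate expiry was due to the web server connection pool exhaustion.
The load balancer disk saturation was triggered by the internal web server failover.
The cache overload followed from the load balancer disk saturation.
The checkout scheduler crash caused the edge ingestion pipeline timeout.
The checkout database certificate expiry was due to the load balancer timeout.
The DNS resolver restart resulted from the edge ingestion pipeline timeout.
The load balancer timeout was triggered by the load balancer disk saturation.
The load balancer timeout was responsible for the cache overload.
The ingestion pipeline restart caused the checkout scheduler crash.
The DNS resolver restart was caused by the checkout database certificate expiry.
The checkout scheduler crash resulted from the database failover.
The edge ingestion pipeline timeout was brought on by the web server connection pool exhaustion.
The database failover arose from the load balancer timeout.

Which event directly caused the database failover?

the load balancer timeout

Upstream contributors include the internal web server failover, the load balancer disk saturation, but only the load balancer timeout feeds directly into the database failover.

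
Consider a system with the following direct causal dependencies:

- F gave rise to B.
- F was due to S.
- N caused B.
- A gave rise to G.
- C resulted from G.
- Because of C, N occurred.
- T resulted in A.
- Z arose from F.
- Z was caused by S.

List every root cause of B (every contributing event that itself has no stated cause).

S, T

Tracing upstream from B: B ← N ← C ← G ← A ← T.
A separate upstream branch: B ← F ← S.
Each of those chain origins has no stated cause.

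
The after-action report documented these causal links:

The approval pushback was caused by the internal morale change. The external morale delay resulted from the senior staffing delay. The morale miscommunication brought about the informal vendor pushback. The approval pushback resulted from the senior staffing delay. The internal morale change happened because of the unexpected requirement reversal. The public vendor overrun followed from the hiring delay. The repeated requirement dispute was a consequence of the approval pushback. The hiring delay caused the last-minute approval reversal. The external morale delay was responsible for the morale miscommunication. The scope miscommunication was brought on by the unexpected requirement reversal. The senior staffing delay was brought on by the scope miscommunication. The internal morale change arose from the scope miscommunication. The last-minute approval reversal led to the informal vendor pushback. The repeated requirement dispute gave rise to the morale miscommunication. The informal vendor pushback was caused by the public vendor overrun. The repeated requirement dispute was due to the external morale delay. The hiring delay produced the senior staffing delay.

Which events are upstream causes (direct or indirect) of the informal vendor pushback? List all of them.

the approval pushback, the external morale delay, the hiring delay, the internal morale change, the last-minute approval reversal, the morale miscommunication, the public vendor overrun, the repeated requirement dispute, the scope miscommunication, the senior staffing delay, the unexpected requirement reversal

Immediate causes of the informal vendor pushback: the last-minute approval reversal, the public vendor overrun, the morale miscommunication.
Further upstream: the unexpected requirement reversal, the scope miscommunication, the hiring delay, the senior staffing delay, the internal morale change, the approval pushback, the external morale delay, the repeated requirement dispute.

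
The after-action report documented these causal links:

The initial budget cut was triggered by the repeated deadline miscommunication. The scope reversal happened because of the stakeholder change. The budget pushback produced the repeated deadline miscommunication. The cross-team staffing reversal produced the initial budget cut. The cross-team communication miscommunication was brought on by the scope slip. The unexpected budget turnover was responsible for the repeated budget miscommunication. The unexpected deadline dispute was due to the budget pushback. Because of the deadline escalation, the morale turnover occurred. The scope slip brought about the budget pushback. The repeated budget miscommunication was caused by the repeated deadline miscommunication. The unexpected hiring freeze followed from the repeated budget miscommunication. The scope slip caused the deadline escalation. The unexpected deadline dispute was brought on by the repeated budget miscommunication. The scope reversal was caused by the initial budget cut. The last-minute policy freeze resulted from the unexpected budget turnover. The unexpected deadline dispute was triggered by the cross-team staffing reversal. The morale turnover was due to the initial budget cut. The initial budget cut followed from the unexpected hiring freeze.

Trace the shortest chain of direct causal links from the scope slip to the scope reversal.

the scope slip → the budget pushback
the budget pushback → the repeated deadline miscommunication
the repeated deadline miscommunication → the initial budget cut
the initial budget cut → the scope reversal
Length: 4 steps.

the scope slip → the budget pushback → the repeated deadline miscommunication → the initial budget cut → the scope reversal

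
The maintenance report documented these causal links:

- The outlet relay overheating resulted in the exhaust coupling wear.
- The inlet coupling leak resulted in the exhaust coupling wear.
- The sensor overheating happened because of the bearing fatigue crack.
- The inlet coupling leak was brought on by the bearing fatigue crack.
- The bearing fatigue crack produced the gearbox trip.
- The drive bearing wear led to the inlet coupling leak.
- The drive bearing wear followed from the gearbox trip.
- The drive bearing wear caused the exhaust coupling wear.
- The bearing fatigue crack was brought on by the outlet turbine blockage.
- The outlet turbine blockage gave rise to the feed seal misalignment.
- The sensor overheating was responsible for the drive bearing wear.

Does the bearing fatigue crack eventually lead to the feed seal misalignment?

No

The bearing fatigue crack leads to the sensor overheating, the gearbox trip, the drive bearing wear, the inlet coupling leak, the exhaust coupling wear; the feed seal misalignment is not among them.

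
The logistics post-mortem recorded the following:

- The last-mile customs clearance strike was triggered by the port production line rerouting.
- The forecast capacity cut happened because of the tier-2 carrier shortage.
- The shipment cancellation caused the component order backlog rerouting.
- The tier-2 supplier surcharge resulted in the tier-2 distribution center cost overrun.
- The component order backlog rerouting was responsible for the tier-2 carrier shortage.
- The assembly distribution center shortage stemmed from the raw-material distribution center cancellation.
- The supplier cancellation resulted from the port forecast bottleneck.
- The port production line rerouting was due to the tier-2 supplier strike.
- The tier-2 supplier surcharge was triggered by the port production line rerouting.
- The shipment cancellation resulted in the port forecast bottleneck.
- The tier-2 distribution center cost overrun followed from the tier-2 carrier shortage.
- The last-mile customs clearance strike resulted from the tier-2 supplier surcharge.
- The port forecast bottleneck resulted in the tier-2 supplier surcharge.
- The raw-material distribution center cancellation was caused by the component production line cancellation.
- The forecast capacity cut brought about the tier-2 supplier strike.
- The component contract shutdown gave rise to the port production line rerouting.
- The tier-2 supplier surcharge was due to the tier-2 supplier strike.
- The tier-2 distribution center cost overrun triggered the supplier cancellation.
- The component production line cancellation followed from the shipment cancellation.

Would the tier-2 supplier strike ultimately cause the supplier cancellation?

Yes

There is a causal chain: the tier-2 supplier strike → the tier-2 supplier surcharge → the tier-2 distribution center cost overrun → the supplier cancellation.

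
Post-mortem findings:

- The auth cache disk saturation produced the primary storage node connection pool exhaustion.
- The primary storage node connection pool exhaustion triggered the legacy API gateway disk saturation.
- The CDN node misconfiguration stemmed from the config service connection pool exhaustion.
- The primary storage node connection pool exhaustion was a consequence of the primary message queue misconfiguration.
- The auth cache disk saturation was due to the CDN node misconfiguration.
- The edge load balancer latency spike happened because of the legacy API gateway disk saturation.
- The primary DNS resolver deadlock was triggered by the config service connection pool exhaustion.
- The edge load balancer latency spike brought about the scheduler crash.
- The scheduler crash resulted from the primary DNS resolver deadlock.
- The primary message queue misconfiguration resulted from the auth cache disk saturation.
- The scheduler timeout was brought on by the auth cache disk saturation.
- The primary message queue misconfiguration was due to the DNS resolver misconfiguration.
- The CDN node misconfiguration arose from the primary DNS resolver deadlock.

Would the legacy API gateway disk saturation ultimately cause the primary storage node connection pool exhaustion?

No

The legacy API gateway disk saturation leads to the edge load balancer latency spike, the scheduler crash; the primary storage node connection pool exhaustion is not among them.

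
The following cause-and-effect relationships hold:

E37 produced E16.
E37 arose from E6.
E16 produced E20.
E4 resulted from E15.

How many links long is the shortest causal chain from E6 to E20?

3

Shortest chain: E6 → E37 → E16 → E20.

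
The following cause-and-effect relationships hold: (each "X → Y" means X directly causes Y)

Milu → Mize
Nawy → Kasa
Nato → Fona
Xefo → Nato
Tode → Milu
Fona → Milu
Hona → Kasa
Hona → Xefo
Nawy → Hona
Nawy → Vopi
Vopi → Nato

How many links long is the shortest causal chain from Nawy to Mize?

Shortest chain: Nawy → Vopi → Nato → Fona → Milu → Mize.

5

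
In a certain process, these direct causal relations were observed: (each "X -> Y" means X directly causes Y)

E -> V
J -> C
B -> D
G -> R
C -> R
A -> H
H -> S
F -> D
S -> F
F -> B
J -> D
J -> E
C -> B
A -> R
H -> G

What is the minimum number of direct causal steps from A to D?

Shortest chain: A → H → S → F → D.

4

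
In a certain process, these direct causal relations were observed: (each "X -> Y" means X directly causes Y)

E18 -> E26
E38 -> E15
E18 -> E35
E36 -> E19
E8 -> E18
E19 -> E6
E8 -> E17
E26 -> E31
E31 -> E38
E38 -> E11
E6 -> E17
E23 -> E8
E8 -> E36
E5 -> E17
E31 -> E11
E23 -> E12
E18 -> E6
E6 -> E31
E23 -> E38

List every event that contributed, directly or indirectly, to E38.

E18, E19, E23, E26, E31, E36, E6, E8

Immediate causes of E38: E23, E31.
Further upstream: E8, E18, E36, E19, E6, E26.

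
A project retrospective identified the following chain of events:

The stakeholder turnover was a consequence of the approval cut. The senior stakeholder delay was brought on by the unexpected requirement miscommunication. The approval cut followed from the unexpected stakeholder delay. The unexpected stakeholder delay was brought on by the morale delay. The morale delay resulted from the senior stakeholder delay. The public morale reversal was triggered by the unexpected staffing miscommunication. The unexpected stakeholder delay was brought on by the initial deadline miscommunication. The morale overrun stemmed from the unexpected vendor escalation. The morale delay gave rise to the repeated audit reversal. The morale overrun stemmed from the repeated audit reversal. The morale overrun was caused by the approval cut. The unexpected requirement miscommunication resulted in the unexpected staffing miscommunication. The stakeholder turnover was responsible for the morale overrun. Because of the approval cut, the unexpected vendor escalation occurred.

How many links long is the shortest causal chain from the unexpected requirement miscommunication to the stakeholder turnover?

5

Shortest chain: the unexpected requirement miscommunication → the senior stakeholder delay → the morale delay → the unexpected stakeholder delay → the approval cut → the stakeholder turnover.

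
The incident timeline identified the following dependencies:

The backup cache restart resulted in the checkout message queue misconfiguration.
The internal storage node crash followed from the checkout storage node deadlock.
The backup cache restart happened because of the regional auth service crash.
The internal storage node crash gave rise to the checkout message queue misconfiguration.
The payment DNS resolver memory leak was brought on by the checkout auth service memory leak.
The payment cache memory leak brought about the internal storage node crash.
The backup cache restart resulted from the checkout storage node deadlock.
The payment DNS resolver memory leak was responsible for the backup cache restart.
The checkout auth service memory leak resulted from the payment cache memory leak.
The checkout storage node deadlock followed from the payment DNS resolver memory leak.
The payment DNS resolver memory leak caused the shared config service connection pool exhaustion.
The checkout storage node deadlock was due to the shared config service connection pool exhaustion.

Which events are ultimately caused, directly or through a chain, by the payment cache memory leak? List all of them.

Direct effects: the checkout auth service memory leak, the internal storage node crash.
2 steps out: the payment DNS resolver memory leak, the checkout message queue misconfiguration.
3 steps out: the shared config service connection pool exhaustion, the checkout storage node deadlock, the backup cache restart.
Not reachable from it: the regional auth service crash.

the backup cache restart, the checkout auth service memory leak, the checkout message queue misconfiguration, the checkout storage node deadlock, the internal storage node crash, the payment DNS resolver memory leak, the shared config service connection pool exhaustion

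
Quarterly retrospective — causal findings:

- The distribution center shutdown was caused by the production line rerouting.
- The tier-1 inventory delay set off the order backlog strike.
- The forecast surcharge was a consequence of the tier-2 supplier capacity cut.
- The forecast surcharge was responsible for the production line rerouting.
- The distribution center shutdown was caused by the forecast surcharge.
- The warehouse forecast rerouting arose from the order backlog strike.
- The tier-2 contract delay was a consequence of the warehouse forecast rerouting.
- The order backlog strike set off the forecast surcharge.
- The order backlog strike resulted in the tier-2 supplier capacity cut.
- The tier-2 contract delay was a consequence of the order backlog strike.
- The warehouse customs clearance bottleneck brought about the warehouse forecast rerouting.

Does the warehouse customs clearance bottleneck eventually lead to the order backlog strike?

No

The warehouse customs clearance bottleneck leads to the warehouse forecast rerouting, the tier-2 contract delay; the order backlog strike is not among them.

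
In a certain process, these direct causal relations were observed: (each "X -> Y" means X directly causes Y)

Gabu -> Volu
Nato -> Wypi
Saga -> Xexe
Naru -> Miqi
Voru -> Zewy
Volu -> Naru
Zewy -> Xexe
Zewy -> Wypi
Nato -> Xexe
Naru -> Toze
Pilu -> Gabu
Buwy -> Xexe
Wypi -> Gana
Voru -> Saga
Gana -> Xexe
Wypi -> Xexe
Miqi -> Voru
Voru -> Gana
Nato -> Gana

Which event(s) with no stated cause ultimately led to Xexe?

Buwy, Nato, Pilu

Tracing upstream from Xexe: Xexe ← Saga ← Voru ← Miqi ← Naru ← Volu ← Gabu ← Pilu.
A separate upstream branch: Xexe ← Buwy.
A separate upstream branch: Xexe ← Nato.
Each of those chain origins has no stated cause.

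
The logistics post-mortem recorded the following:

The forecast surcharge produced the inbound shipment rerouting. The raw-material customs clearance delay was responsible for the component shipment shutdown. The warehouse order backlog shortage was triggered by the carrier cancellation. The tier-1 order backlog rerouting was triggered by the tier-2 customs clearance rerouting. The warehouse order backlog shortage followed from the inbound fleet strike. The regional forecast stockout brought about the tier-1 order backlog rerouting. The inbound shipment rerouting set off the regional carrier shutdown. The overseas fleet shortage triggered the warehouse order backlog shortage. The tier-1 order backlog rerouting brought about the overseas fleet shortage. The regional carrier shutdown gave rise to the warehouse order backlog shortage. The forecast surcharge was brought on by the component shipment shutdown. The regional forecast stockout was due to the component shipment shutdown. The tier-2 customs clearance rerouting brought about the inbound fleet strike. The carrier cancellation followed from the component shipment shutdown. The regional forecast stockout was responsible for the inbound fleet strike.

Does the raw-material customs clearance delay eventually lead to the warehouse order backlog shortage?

Yes

There is a causal chain: the raw-material customs clearance delay → the component shipment shutdown → the carrier cancellation → the warehouse order backlog shortage.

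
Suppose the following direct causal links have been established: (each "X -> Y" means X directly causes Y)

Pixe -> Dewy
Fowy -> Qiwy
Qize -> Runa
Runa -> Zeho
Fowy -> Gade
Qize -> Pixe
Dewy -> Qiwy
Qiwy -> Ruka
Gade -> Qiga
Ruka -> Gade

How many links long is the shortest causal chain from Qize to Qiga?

6

Shortest chain: Qize → Pixe → Dewy → Qiwy → Ruka → Gade → Qiga.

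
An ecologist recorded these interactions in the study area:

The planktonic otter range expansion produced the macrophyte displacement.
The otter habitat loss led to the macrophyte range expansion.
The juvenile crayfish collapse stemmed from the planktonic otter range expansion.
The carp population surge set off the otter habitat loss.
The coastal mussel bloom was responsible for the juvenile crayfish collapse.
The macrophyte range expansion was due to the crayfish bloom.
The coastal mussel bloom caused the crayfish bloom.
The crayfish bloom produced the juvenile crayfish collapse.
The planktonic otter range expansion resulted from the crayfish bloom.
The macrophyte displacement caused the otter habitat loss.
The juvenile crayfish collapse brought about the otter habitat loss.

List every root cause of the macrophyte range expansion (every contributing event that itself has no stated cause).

the carp population surge, the coastal mussel bloom

Tracing upstream from the macrophyte range expansion: the macrophyte range expansion ← the crayfish bloom ← the coastal mussel bloom.
A separate upstream branch: the macrophyte range expansion ← the otter habitat loss ← the carp population surge.
Each of those chain origins has no stated cause.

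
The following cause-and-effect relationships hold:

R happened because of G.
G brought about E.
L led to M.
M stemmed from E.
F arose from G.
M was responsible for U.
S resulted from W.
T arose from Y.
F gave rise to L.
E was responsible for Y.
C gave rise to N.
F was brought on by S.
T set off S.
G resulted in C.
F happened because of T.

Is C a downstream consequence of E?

E leads to Y, T, S, F, L, M, U; C is not among them.

No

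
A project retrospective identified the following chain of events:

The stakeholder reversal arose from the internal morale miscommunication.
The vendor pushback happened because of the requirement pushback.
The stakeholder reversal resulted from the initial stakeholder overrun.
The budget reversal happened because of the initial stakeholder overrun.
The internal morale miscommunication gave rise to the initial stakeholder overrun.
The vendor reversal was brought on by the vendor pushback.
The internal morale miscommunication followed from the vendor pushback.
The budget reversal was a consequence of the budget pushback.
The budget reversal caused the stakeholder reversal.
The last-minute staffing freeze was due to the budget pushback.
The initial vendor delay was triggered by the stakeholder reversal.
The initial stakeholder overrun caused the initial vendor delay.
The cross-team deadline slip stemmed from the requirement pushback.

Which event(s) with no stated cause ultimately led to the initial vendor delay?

the budget pushback, the requirement pushback

Tracing upstream from the initial vendor delay: the initial vendor delay ← the initial stakeholder overrun ← the internal morale miscommunication ← the vendor pushback ← the requirement pushback.
A separate upstream branch: the initial vendor delay ← the stakeholder reversal ← the budget reversal ← the budget pushback.
Each of those chain origins has no stated cause.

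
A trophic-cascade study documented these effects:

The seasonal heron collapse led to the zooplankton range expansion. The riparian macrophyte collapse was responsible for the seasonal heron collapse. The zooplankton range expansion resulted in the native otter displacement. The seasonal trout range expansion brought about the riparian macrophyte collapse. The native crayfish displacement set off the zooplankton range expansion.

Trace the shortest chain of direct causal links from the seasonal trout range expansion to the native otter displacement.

the seasonal trout range expansion → the riparian macrophyte collapse
the riparian macrophyte collapse → the seasonal heron collapse
the seasonal heron collapse → the zooplankton range expansion
the zooplankton range expansion → the native otter displacement
Length: 4 steps.

the seasonal trout range expansion → the riparian macrophyte collapse → the seasonal heron collapse → the zooplankton range expansion → the native otter displacement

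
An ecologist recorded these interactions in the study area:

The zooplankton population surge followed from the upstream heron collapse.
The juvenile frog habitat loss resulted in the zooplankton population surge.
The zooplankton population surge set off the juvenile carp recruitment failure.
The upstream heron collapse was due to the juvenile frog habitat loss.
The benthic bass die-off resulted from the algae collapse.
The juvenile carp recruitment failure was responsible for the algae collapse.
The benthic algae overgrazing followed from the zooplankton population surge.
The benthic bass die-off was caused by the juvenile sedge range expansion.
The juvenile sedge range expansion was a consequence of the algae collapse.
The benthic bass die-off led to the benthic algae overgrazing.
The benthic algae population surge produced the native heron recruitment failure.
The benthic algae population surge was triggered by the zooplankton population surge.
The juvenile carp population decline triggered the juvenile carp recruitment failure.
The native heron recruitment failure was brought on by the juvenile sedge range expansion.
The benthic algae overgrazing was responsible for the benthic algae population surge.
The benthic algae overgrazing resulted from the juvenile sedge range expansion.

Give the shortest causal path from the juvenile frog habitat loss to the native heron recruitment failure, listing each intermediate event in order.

the juvenile frog habitat loss → the zooplankton population surge
the zooplankton population surge → the benthic algae population surge
the benthic algae population surge → the native heron recruitment failure
Length: 3 steps.

the juvenile frog habitat loss → the zooplankton population surge → the benthic algae population surge → the native heron recruitment failure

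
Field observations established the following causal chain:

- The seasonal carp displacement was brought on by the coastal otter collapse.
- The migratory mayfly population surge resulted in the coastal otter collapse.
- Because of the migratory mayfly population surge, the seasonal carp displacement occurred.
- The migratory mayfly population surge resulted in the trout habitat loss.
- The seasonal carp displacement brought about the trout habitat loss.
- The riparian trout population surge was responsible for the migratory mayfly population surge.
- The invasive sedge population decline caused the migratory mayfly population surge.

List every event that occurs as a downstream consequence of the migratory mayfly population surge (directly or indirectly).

the coastal otter collapse, the seasonal carp displacement, the trout habitat loss

Direct effects: the coastal otter collapse, the seasonal carp displacement, the trout habitat loss.
Not reachable from it: the riparian trout population surge, the invasive sedge population decline.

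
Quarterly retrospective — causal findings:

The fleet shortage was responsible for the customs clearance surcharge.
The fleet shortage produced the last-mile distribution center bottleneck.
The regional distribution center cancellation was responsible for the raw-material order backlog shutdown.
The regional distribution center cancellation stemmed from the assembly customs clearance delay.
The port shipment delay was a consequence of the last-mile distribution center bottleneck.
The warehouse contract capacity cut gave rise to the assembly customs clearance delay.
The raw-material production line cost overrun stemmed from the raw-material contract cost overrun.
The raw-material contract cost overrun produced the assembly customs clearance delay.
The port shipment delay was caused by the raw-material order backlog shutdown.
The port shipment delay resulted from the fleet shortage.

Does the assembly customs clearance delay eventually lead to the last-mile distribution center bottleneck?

The assembly customs clearance delay leads to the regional distribution center cancellation, the raw-material order backlog shutdown, the port shipment delay; the last-mile distribution center bottleneck is not among them.

No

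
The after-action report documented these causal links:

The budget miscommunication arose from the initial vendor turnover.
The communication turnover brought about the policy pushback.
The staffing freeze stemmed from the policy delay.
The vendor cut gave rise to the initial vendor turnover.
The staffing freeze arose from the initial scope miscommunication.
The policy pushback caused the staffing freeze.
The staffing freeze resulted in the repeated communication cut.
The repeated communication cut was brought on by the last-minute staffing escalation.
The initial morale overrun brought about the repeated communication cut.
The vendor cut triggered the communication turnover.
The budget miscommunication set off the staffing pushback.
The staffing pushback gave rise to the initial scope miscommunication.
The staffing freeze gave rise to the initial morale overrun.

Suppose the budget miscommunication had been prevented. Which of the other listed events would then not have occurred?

the initial scope miscommunication, the staffing pushback

Downstream of the budget miscommunication: the staffing pushback, the initial scope miscommunication, the staffing freeze, the initial morale overrun, the repeated communication cut.
Of those, still caused via another path: the staffing freeze, the initial morale overrun, the repeated communication cut.
The remainder have no surviving cause.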